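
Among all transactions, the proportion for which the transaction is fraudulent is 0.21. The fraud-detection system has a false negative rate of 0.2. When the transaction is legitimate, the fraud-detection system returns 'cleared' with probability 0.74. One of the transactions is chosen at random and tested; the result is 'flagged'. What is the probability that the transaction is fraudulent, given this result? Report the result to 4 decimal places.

P(H | E) ≈ 0.4499

Let H be the event that the transaction is fraudulent. P(H) = 0.21, so P(¬H) = 0.79. With E the 'flagged' result, P(E|H) = 0.8 and P(E|¬H) = 0.26.
P(E) = 0.8·0.21 + 0.26·0.79 = 0.16800 + 0.20540 = 0.37340.
By Bayes' theorem, P(H|E) = 0.16800 / 0.37340 = 0.4499.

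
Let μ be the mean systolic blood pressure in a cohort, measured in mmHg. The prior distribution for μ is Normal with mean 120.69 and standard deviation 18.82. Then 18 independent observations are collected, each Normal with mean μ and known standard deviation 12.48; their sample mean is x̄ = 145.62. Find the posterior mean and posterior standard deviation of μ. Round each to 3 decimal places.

Posterior mean ≈ 145.025; posterior SD ≈ 2.906

With known σ, the Normal prior is conjugate. Weight on the data is w = (n/σ²)/(n/σ² + 1/τ₀²) = 0.115570/(0.115570+0.00282332) = 0.97615.
Posterior mean = w·x̄ + (1−w)·μ₀ = 0.97615·145.62 + 0.023847·120.69 = 145.025. Posterior variance = 1/(0.115570+0.00282332) = 8.44646, so SD = 2.906.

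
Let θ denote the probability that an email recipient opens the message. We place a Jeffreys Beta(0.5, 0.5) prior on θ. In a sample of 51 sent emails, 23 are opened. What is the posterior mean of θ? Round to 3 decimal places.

The binomial likelihood is conjugate to the Beta prior: with 23 successes and 28 failures, the posterior is Beta(0.5+23, 0.5+28) = Beta(23.5, 28.5).
Posterior mean = α/(α+β) = 23.5/52 = 0.452.

Posterior mean ≈ 0.452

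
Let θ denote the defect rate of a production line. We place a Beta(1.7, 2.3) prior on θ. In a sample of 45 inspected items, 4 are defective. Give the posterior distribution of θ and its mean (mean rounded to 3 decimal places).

Posterior: Beta(5.7, 43.3); mean ≈ 0.116

The binomial likelihood is conjugate to the Beta prior: with 4 successes and 41 failures, the posterior is Beta(1.7+4, 2.3+41) = Beta(5.7, 43.3).
E[θ | data] = 5.7/(5.7+43.3) = 0.116.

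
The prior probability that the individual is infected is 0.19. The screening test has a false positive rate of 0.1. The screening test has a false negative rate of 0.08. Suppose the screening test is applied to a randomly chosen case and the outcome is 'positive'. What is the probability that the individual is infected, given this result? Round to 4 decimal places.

Let H be the event that the individual is infected. P(H) = 0.19, so P(¬H) = 0.81. With E the 'positive' result, P(E|H) = 0.92 and P(E|¬H) = 0.1.
P(E) = 0.92·0.19 + 0.1·0.81 = 0.17480 + 0.081000 = 0.25580.
By Bayes' theorem, P(H|E) = 0.17480 / 0.25580 = 0.6833.

P(H | E) ≈ 0.6833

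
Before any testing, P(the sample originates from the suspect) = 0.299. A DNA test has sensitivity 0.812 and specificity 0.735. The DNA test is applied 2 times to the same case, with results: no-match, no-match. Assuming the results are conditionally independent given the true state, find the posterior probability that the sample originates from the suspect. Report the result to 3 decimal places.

With H the event that the sample originates from the suspect, the joint likelihood of the observed sequence is P(data|H) = 0.188·0.188 = 0.035344 and P(data|¬H) = 0.735·0.735 = 0.54022.
Bayes: P(H|data) = 0.299·0.035344 / (0.299·0.035344 + 0.701·0.54022) = 0.010568/0.38927 = 0.0271.

Posterior P(H) ≈ 0.027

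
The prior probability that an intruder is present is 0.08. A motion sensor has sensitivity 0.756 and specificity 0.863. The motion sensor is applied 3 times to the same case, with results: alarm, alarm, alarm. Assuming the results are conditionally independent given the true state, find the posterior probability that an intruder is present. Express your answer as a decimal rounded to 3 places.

Posterior P(H) ≈ 0.936

Let H be the event that an intruder is present; start with P(H) = 0.08. P('alarm'|H) = 0.756, P('alarm'|¬H) = 0.137.
Update on result 1 ('alarm'): P(H) ← 0.756·0.0800 / (0.756·0.0800 + 0.137·0.9200) = 0.060480/0.18652 = 0.3243.
Update on result 2 ('alarm'): P(H) ← 0.756·0.3243 / (0.756·0.3243 + 0.137·0.6757) = 0.24514/0.33771 = 0.7259.
Update on result 3 ('alarm'): P(H) ← 0.756·0.7259 / (0.756·0.7259 + 0.137·0.2741) = 0.54876/0.58631 = 0.9359.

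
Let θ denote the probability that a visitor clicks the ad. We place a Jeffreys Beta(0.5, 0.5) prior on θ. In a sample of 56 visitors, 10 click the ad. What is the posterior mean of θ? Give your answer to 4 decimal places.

Posterior mean ≈ 0.1842

Observing 10 successes and 46 failures updates Beta(0.5, 0.5) by adding the success and failure counts to the two shape parameters: α = 0.5+10 = 10.5, β = 0.5+46 = 46.5.
E[θ | data] = 10.5/(10.5+46.5) = 0.1842.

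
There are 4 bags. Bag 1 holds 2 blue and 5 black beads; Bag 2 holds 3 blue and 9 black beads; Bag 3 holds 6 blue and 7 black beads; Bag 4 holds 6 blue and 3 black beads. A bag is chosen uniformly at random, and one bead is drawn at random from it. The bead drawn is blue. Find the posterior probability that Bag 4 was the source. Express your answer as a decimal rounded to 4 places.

P(blue|Bag 1) = 0.2857; P(blue|Bag 2) = 0.25; P(blue|Bag 3) = 0.4615; P(blue|Bag 4) = 0.6667.
Prior × likelihood for each source: 0.25·0.2857=0.07143, 0.25·0.25=0.06250, 0.25·0.4615=0.1154, 0.25·0.6667=0.1667. Summing gives P(blue) = 0.41598.
P(Bag 4 | blue) = 0.1667 / 0.41598 = 0.4007.

Posterior probability ≈ 0.4007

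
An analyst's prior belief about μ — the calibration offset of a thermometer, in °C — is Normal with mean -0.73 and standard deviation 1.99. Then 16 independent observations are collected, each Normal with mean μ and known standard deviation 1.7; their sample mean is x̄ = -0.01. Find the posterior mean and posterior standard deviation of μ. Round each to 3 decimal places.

Posterior mean ≈ -0.041; posterior SD ≈ 0.416

With known σ, the Normal prior is conjugate. Weight on the data is w = (n/σ²)/(n/σ² + 1/τ₀²) = 5.53633/(5.53633+0.252519) = 0.95638.
Posterior mean = w·x̄ + (1−w)·μ₀ = 0.95638·-0.01 + 0.043622·-0.73 = -0.041. Posterior variance = 1/(5.53633+0.252519) = 0.172746, so SD = 0.416.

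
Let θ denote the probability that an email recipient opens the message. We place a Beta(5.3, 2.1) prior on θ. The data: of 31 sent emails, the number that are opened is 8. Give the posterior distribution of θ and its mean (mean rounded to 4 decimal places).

Posterior: Beta(13.3, 25.1); mean ≈ 0.3464

Observing 8 successes and 23 failures updates Beta(5.3, 2.1) by adding the success and failure counts to the two shape parameters: α = 5.3+8 = 13.3, β = 2.1+23 = 25.1.
E[θ | data] = 13.3/(13.3+25.1) = 0.3464.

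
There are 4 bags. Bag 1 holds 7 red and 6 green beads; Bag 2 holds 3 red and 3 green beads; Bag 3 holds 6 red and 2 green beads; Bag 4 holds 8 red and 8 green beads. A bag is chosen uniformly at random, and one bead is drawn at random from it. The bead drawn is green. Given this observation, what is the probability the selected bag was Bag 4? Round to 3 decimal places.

Posterior probability ≈ 0.292

P(green|Bag 1) = 0.4615; P(green|Bag 2) = 0.5; P(green|Bag 3) = 0.25; P(green|Bag 4) = 0.5.
Prior × likelihood for each source: 0.25·0.4615=0.1154, 0.25·0.5=0.1250, 0.25·0.25=0.06250, 0.25·0.5=0.1250. Summing gives P(green) = 0.42788.
P(Bag 4 | green) = 0.1250 / 0.42788 = 0.292.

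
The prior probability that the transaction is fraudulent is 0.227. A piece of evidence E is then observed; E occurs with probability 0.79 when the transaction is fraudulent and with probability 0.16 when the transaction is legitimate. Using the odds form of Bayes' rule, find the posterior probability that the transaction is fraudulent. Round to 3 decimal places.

Posterior probability ≈ 0.592

Prior odds = 0.227/(1−0.227) = 0.29366. In log-odds, ln(0.29366) = -1.2253.
Add log likelihood ratio: ln(4.9375) = 1.5969.
Posterior log-odds = 0.37153, so posterior odds = exp(0.37153) = 1.4500. Converting, P(H|E) = 1.4500/2.4500 = 0.592.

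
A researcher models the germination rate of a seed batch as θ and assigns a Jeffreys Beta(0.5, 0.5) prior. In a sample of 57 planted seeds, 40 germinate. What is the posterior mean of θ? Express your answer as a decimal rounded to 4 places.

Posterior mean ≈ 0.6983

Observing 40 successes and 17 failures updates Beta(0.5, 0.5) by adding the success and failure counts to the two shape parameters: α = 0.5+40 = 40.5, β = 0.5+17 = 17.5.
Posterior mean = α/(α+β) = 40.5/58 = 0.6983.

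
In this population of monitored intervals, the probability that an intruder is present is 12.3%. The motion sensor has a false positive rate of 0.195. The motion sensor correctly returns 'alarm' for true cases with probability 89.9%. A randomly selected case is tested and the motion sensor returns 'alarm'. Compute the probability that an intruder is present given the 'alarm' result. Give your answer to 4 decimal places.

P(H | E) ≈ 0.3927

Write H for 'an intruder is present'. Prior odds H:¬H = 0.123/0.877 = 0.14025. For the 'alarm' outcome, the likelihood ratio is 0.899/0.195 = 4.6103.
Posterior odds = 0.14025 × 4.6103 = 0.64659, so P(H|E) = 0.64659/(1+0.64659) = 0.3927.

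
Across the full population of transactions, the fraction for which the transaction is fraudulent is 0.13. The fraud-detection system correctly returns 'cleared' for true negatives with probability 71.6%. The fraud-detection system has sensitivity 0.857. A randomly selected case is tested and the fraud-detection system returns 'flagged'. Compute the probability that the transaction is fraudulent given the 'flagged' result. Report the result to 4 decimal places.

Write H for 'the transaction is fraudulent'. Prior odds H:¬H = 0.13/0.87 = 0.14943. For the 'flagged' outcome, the likelihood ratio is 0.857/0.284 = 3.0176.
Posterior odds = 0.14943 × 3.0176 = 0.45091, so P(H|E) = 0.45091/(1+0.45091) = 0.3108.

P(H | E) ≈ 0.3108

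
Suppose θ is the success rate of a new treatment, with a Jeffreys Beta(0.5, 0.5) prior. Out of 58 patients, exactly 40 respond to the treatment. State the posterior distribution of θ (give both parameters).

The binomial likelihood is conjugate to the Beta prior: with 40 successes and 18 failures, the posterior is Beta(0.5+40, 0.5+18) = Beta(40.5, 18.5).

Posterior: Beta(40.5, 18.5)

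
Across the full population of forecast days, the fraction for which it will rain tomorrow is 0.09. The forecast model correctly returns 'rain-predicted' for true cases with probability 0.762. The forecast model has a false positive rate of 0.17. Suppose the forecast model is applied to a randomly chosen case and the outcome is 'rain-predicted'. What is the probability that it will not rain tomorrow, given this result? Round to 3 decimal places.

P(¬H | E) ≈ 0.693

Write H for 'it will rain tomorrow'. Prior odds H:¬H = 0.09/0.91 = 0.098901. For the 'rain-predicted' outcome, the likelihood ratio is 0.762/0.17 = 4.4824.
Posterior odds = 0.098901 × 4.4824 = 0.44331, so P(H|E) = 0.44331/(1+0.44331) = 0.307. Then P(¬H|E) = 1 − 0.307 = 0.693.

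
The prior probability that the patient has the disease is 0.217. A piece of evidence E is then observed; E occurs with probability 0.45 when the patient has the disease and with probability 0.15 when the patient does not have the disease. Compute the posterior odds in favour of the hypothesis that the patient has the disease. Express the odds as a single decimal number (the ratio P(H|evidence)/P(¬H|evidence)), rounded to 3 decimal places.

Posterior odds ≈ 0.831

Prior odds = 0.217/(1−0.217) = 0.27714. In log-odds, ln(0.27714) = -1.2832.
Add log likelihood ratio: ln(3.0000) = 1.0986.
Posterior log-odds = -0.18462, so posterior odds = exp(-0.18462) = 0.83142.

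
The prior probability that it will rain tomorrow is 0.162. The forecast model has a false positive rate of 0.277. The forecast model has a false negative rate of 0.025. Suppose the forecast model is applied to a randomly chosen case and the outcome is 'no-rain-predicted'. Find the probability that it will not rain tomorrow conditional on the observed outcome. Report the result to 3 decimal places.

P(¬H | E) ≈ 0.993

Write H for 'it will rain tomorrow'. Prior odds H:¬H = 0.162/0.838 = 0.19332. For the 'no-rain-predicted' outcome, the likelihood ratio is 0.025/0.723 = 0.034578.
Posterior odds = 0.19332 × 0.034578 = 0.0066846, so P(H|E) = 0.0066846/(1+0.0066846) = 0.007. Then P(¬H|E) = 1 − 0.007 = 0.993.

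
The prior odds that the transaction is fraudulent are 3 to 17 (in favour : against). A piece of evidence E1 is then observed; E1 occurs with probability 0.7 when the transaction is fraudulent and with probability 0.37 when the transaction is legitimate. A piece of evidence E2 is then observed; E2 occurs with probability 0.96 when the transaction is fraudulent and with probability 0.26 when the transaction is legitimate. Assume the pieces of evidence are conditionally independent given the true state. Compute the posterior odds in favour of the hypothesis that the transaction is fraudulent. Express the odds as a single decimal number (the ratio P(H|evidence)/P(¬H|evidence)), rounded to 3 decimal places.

Prior odds = 3/17 = 0.17647.
Likelihood ratio for E1 = 0.7/0.37 = 1.8919.
Likelihood ratio for E2 = 0.96/0.26 = 3.6923.
Posterior odds = prior odds × LR₁ × LR₂ = 1.2327.

Posterior odds ≈ 1.233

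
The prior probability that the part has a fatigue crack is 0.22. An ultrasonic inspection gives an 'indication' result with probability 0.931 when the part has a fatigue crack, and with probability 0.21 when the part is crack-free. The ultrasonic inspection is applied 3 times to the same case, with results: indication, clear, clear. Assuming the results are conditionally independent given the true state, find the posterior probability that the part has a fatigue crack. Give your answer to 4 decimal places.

Posterior P(H) ≈ 0.0094

Let H be the event that the part has a fatigue crack; start with P(H) = 0.22. P('indication'|H) = 0.931, P('indication'|¬H) = 0.21.
Update on result 1 ('indication'): P(H) ← 0.931·0.2200 / (0.931·0.2200 + 0.21·0.7800) = 0.20482/0.36862 = 0.5556.
Update on result 2 ('clear'): P(H) ← 0.069·0.5556 / (0.069·0.5556 + 0.79·0.4444) = 0.038339/0.38938 = 0.0985.
Update on result 3 ('clear'): P(H) ← 0.069·0.0985 / (0.069·0.0985 + 0.79·0.9015) = 0.0067938/0.71901 = 0.0094.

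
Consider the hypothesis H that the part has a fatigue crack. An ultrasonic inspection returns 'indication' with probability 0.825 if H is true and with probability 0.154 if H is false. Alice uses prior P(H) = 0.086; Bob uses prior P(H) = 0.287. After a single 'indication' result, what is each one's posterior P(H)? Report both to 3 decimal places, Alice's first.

P('+'|H) = 0.825, P('+'|¬H) = 0.154.
Alice: numerator 0.825·0.086 = 0.070950; evidence = 0.070950+0.154·0.914 = 0.21171; posterior = 0.335.
Bob: numerator 0.825·0.287 = 0.23677; evidence = 0.23677+0.154·0.713 = 0.34658; posterior = 0.683.

Alice: 0.335; Bob: 0.683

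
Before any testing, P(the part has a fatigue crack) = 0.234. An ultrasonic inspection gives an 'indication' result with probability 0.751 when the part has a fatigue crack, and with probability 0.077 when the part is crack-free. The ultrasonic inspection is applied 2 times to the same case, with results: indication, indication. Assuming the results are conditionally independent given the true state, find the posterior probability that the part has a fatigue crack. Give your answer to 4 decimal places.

Posterior P(H) ≈ 0.9667

With H the event that the part has a fatigue crack, the joint likelihood of the observed sequence is P(data|H) = 0.751·0.751 = 0.56400 and P(data|¬H) = 0.077·0.077 = 0.0059290.
Bayes: P(H|data) = 0.234·0.56400 / (0.234·0.56400 + 0.766·0.0059290) = 0.13198/0.13652 = 0.9667.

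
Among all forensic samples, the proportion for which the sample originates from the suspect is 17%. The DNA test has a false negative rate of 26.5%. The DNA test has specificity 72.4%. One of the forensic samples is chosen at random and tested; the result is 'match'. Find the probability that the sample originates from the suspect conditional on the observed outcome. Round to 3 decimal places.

Let H be the event that the sample originates from the suspect. P(H) = 0.17, so P(¬H) = 0.83. With E the 'match' result, P(E|H) = 0.735 and P(E|¬H) = 0.276.
P(E) = 0.735·0.17 + 0.276·0.83 = 0.12495 + 0.22908 = 0.35403.
By Bayes' theorem, P(H|E) = 0.12495 / 0.35403 = 0.353.

P(H | E) ≈ 0.353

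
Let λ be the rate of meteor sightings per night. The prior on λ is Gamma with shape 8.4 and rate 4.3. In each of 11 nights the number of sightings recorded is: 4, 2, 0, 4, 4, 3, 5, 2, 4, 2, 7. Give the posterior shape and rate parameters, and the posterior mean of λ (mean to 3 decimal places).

Posterior: Gamma(shape=45.4, rate=15.3); mean ≈ 2.967

Total count ∑xᵢ = 37 over n = 11 nights.
Gamma is conjugate to the Poisson likelihood: posterior is Gamma(shape = 8.4+37 = 45.4, rate = 4.3+11 = 15.3).
E[λ | data] = 45.4/15.3 = 2.967.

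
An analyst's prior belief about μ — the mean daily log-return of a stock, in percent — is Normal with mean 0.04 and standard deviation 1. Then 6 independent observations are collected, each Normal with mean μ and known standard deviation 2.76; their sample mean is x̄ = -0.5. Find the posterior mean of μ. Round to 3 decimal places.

Prior precision 1/τ₀² = 1/1² = 1.00000; data precision n/σ² = 6/2.76² = 0.787650.
Posterior precision = 1.00000 + 0.787650 = 1.78765.
Posterior mean = (1.00000·0.04 + 0.787650·-0.5) / 1.78765 = -0.198.

Posterior mean ≈ -0.198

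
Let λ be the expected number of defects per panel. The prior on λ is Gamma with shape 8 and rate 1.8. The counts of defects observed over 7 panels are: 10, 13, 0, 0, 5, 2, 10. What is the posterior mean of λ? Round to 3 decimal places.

Posterior mean ≈ 5.455

The Poisson likelihood adds the total count to the shape and the number of exposure periods to the rate. Here ∑xᵢ = 40 and n = 7, so shape 8→48 and rate 1.8→8.8.
Posterior mean = shape/rate = 48/8.8 = 5.455.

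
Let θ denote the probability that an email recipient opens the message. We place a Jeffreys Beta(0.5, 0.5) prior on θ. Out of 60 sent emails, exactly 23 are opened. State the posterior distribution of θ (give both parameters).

Posterior: Beta(23.5, 37.5)

The binomial likelihood is conjugate to the Beta prior: with 23 successes and 37 failures, the posterior is Beta(0.5+23, 0.5+37) = Beta(23.5, 37.5).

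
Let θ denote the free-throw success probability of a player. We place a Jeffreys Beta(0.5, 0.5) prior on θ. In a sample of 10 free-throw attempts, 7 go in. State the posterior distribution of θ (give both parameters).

Observing 7 successes and 3 failures updates Beta(0.5, 0.5) by adding the success and failure counts to the two shape parameters: α = 0.5+7 = 7.5, β = 0.5+3 = 3.5.

Posterior: Beta(7.5, 3.5)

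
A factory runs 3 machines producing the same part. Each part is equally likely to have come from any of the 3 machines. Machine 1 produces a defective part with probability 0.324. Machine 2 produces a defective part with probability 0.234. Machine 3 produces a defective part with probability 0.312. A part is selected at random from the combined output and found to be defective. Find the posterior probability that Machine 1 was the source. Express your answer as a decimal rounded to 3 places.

P(defective|M1) = 0.324; P(defective|M2) = 0.234; P(defective|M3) = 0.312.
Prior × likelihood for each source: 0.333333·0.324=0.1080, 0.333333·0.234=0.07800, 0.333333·0.312=0.1040. Summing gives P(defective) = 0.29000.
P(Machine 1 | defective) = 0.1080 / 0.29000 = 0.372.

Posterior probability ≈ 0.372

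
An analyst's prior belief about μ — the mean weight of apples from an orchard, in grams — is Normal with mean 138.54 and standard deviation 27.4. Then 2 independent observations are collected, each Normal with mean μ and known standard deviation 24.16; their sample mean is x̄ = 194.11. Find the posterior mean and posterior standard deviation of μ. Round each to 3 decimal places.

Posterior mean ≈ 178.555; posterior SD ≈ 14.497

Prior precision 1/τ₀² = 1/27.4² = 0.00133198; data precision n/σ² = 2/24.16² = 0.00342638.
Posterior precision = 0.00133198 + 0.00342638 = 0.00475837, giving posterior SD = 1/√0.00475837 = 14.497.
Posterior mean = (0.00133198·138.54 + 0.00342638·194.11) / 0.00475837 = 178.555.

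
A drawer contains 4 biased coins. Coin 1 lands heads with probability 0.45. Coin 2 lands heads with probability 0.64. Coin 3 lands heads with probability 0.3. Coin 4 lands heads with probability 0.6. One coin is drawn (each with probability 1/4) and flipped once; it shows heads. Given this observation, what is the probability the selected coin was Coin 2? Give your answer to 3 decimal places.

Posterior probability ≈ 0.322

P(heads|C1) = 0.45; P(heads|C2) = 0.64; P(heads|C3) = 0.3; P(heads|C4) = 0.6.
Prior × likelihood for each source: 0.25·0.45=0.1125, 0.25·0.64=0.1600, 0.25·0.3=0.07500, 0.25·0.6=0.1500. Summing gives P(heads) = 0.49750.
P(Coin 2 | heads) = 0.1600 / 0.49750 = 0.322.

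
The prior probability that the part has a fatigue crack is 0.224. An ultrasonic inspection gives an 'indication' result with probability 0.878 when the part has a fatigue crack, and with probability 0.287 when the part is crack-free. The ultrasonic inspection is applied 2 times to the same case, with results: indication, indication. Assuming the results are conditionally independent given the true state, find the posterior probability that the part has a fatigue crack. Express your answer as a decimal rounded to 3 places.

Let H be the event that the part has a fatigue crack; start with P(H) = 0.224. P('indication'|H) = 0.878, P('indication'|¬H) = 0.287.
Update on result 1 ('indication'): P(H) ← 0.878·0.2240 / (0.878·0.2240 + 0.287·0.7760) = 0.19667/0.41938 = 0.4690.
Update on result 2 ('indication'): P(H) ← 0.878·0.4690 / (0.878·0.4690 + 0.287·0.5310) = 0.41174/0.56415 = 0.7298.

Posterior P(H) ≈ 0.730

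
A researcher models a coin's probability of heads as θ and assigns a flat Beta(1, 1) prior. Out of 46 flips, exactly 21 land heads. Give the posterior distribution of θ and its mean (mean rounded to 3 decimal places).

Posterior: Beta(22, 26); mean ≈ 0.458

Observing 21 successes and 25 failures updates Beta(1, 1) by adding the success and failure counts to the two shape parameters: α = 1+21 = 22, β = 1+25 = 26.
Posterior mean = α/(α+β) = 22/48 = 0.458.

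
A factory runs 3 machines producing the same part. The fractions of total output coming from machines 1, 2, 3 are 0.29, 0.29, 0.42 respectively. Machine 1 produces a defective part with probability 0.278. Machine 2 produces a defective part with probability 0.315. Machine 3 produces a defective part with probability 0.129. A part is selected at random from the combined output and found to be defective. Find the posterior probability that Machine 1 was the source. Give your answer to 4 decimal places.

Tabulate prior·likelihood by source: [1] prior 0.29, lik 0.278, product 0.08062; [2] prior 0.29, lik 0.315, product 0.09135; [3] prior 0.42, lik 0.129, product 0.05418.
Normalizing constant = 0.22615; the posterior for Machine 1 is its product over the sum, 0.08062/0.22615 = 0.3565.

Posterior probability ≈ 0.3565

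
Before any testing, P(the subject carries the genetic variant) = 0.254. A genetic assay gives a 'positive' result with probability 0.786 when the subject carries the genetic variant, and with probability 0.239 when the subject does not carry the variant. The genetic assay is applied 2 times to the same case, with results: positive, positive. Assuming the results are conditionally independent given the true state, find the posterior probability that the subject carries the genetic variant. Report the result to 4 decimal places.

With H the event that the subject carries the genetic variant, the joint likelihood of the observed sequence is P(data|H) = 0.786·0.786 = 0.61780 and P(data|¬H) = 0.239·0.239 = 0.057121.
Bayes: P(H|data) = 0.254·0.61780 / (0.254·0.61780 + 0.746·0.057121) = 0.15692/0.19953 = 0.7864.

Posterior P(H) ≈ 0.7864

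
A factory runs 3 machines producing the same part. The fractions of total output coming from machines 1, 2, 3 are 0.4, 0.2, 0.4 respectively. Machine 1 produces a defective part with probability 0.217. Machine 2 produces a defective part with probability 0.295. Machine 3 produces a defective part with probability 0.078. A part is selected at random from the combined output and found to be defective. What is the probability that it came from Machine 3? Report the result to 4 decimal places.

P(defective|M1) = 0.217; P(defective|M2) = 0.295; P(defective|M3) = 0.078.
Prior × likelihood for each source: 0.4·0.217=0.08680, 0.2·0.295=0.05900, 0.4·0.078=0.03120. Summing gives P(defective) = 0.17700.
P(Machine 3 | defective) = 0.03120 / 0.17700 = 0.1763.

Posterior probability ≈ 0.1763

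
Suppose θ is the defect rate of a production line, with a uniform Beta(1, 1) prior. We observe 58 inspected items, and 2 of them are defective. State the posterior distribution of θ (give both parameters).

Posterior: Beta(3, 57)

The binomial likelihood is conjugate to the Beta prior: with 2 successes and 56 failures, the posterior is Beta(1+2, 1+56) = Beta(3, 57).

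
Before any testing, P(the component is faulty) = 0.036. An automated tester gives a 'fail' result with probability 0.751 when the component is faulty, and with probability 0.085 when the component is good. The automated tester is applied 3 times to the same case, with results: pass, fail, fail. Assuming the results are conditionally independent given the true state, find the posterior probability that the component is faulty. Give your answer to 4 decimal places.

Posterior P(H) ≈ 0.4424

Let H be the event that the component is faulty; start with P(H) = 0.036. P('fail'|H) = 0.751, P('fail'|¬H) = 0.085.
Update on result 1 ('pass'): P(H) ← 0.249·0.0360 / (0.249·0.0360 + 0.915·0.9640) = 0.0089640/0.89102 = 0.0101.
Update on result 2 ('fail'): P(H) ← 0.751·0.0101 / (0.751·0.0101 + 0.085·0.9899) = 0.0075553/0.091700 = 0.0824.
Update on result 3 ('fail'): P(H) ← 0.751·0.0824 / (0.751·0.0824 + 0.085·0.9176) = 0.061876/0.13987 = 0.4424.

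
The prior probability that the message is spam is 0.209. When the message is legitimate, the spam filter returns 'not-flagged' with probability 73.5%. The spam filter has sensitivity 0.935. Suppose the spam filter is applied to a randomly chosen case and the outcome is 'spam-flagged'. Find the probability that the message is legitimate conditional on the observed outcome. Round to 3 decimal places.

P(¬H | E) ≈ 0.518

Write H for 'the message is spam'. Prior odds H:¬H = 0.209/0.791 = 0.26422. For the 'spam-flagged' outcome, the likelihood ratio is 0.935/0.265 = 3.5283.
Posterior odds = 0.26422 × 3.5283 = 0.93226, so P(H|E) = 0.93226/(1+0.93226) = 0.482. Then P(¬H|E) = 1 − 0.482 = 0.518.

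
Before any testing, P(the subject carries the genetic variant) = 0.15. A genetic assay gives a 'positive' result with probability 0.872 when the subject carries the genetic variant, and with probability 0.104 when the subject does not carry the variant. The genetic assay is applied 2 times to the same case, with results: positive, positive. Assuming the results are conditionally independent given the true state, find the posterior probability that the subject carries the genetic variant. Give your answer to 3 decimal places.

Let H be the event that the subject carries the genetic variant; start with P(H) = 0.15. P('positive'|H) = 0.872, P('positive'|¬H) = 0.104.
Update on result 1 ('positive'): P(H) ← 0.872·0.1500 / (0.872·0.1500 + 0.104·0.8500) = 0.13080/0.21920 = 0.5967.
Update on result 2 ('positive'): P(H) ← 0.872·0.5967 / (0.872·0.5967 + 0.104·0.4033) = 0.52034/0.56228 = 0.9254.

Posterior P(H) ≈ 0.925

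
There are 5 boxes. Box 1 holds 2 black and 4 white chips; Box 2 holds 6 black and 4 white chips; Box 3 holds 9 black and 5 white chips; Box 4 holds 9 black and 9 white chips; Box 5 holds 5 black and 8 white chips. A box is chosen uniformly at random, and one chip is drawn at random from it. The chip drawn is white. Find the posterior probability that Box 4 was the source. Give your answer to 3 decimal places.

P(white|Box 1) = 0.6667; P(white|Box 2) = 0.4; P(white|Box 3) = 0.3571; P(white|Box 4) = 0.5; P(white|Box 5) = 0.6154.
Prior × likelihood for each source: 0.2·0.6667=0.1333, 0.2·0.4=0.08000, 0.2·0.3571=0.07143, 0.2·0.5=0.1000, 0.2·0.6154=0.1231. Summing gives P(white) = 0.50784.
P(Box 4 | white) = 0.1000 / 0.50784 = 0.197.

Posterior probability ≈ 0.197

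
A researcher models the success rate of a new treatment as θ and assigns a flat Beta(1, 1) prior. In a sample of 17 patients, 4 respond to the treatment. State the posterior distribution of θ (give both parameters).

The binomial likelihood is conjugate to the Beta prior: with 4 successes and 13 failures, the posterior is Beta(1+4, 1+13) = Beta(5, 14).

Posterior: Beta(5, 14)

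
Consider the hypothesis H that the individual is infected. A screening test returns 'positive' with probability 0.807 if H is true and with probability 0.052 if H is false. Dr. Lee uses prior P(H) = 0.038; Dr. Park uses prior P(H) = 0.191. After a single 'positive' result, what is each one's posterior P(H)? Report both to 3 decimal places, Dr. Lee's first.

Dr. Lee: 0.380; Dr. Park: 0.786

The likelihood ratio for a 'positive' result is 0.807/0.052 = 15.519.
Dr. Lee: prior odds 0.038/0.962 = 0.039501; posterior odds 0.61303; posterior probability 0.380.
Dr. Park: prior odds 0.191/0.809 = 0.23609; posterior odds 3.6640; posterior probability 0.786.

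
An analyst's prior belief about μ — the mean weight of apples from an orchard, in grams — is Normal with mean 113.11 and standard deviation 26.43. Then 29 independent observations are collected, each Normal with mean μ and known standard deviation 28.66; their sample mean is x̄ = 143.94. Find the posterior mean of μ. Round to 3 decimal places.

Posterior mean ≈ 142.739

With known σ, the Normal prior is conjugate. Weight on the data is w = (n/σ²)/(n/σ² + 1/τ₀²) = 0.0353058/(0.0353058+0.00143155) = 0.96103.
Posterior mean = w·x̄ + (1−w)·μ₀ = 0.96103·143.94 + 0.038967·113.11 = 142.739.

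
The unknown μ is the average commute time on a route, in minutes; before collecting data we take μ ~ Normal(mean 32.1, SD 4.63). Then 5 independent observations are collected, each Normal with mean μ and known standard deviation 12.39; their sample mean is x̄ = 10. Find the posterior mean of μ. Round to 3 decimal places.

Posterior mean ≈ 23.014

With known σ, the Normal prior is conjugate. Weight on the data is w = (n/σ²)/(n/σ² + 1/τ₀²) = 0.0325707/(0.0325707+0.0466485) = 0.41115.
Posterior mean = w·x̄ + (1−w)·μ₀ = 0.41115·10 + 0.58885·32.1 = 23.014.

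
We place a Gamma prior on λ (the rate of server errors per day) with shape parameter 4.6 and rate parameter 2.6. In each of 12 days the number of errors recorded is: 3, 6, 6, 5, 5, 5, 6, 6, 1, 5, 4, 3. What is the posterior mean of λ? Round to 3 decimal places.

The Poisson likelihood adds the total count to the shape and the number of exposure periods to the rate. Here ∑xᵢ = 55 and n = 12, so shape 4.6→59.6 and rate 2.6→14.6.
E[λ | data] = 59.6/14.6 = 4.082.

Posterior mean ≈ 4.082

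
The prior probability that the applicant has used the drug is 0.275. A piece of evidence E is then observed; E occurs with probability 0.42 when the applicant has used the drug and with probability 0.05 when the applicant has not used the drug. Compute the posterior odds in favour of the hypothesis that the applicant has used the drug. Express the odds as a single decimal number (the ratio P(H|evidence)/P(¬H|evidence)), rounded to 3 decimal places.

Prior odds = 0.275/(1−0.275) = 0.37931.
Likelihood ratio for E = 0.42/0.05 = 8.4000.
Posterior odds = prior odds × LR = 3.1862.

Posterior odds ≈ 3.186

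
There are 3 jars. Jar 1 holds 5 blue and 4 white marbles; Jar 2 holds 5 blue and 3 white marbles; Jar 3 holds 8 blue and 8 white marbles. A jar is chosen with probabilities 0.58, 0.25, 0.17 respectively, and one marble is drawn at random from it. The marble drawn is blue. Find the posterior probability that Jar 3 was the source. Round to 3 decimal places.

P(blue|Jar 1) = 0.5556; P(blue|Jar 2) = 0.625; P(blue|Jar 3) = 0.5.
Prior × likelihood for each source: 0.58·0.5556=0.3222, 0.25·0.625=0.1562, 0.17·0.5=0.08500. Summing gives P(blue) = 0.56347.
P(Jar 3 | blue) = 0.08500 / 0.56347 = 0.151.

Posterior probability ≈ 0.151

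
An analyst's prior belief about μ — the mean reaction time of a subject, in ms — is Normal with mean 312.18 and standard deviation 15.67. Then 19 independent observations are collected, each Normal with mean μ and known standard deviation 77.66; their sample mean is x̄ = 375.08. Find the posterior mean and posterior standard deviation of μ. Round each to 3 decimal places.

Posterior mean ≈ 339.615; posterior SD ≈ 11.766

Prior precision 1/τ₀² = 1/15.67² = 0.00407251; data precision n/σ² = 19/77.66² = 0.00315035.
Posterior precision = 0.00407251 + 0.00315035 = 0.00722286, giving posterior SD = 1/√0.00722286 = 11.766.
Posterior mean = (0.00407251·312.18 + 0.00315035·375.08) / 0.00722286 = 339.615.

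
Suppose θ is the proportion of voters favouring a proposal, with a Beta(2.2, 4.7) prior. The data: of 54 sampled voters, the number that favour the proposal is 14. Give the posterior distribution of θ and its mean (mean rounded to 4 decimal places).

Posterior: Beta(16.2, 44.7); mean ≈ 0.2660

The binomial likelihood is conjugate to the Beta prior: with 14 successes and 40 failures, the posterior is Beta(2.2+14, 4.7+40) = Beta(16.2, 44.7).
E[θ | data] = 16.2/(16.2+44.7) = 0.2660.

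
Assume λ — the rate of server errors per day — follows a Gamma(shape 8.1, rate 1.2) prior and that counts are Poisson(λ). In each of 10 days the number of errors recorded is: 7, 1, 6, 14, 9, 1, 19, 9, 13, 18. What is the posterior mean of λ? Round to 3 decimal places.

Posterior mean ≈ 9.384

Total count ∑xᵢ = 97 over n = 10 days.
Gamma is conjugate to the Poisson likelihood: posterior is Gamma(shape = 8.1+97 = 105.1, rate = 1.2+10 = 11.2).
E[λ | data] = 105.1/11.2 = 9.384.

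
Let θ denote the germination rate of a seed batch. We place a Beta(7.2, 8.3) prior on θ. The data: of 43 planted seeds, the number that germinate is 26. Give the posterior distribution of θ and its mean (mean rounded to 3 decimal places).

Observing 26 successes and 17 failures updates Beta(7.2, 8.3) by adding the success and failure counts to the two shape parameters: α = 7.2+26 = 33.2, β = 8.3+17 = 25.3.
E[θ | data] = 33.2/(33.2+25.3) = 0.568.

Posterior: Beta(33.2, 25.3); mean ≈ 0.568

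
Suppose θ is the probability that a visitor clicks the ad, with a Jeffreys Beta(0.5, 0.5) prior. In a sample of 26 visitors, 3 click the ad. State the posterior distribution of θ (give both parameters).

Observing 3 successes and 23 failures updates Beta(0.5, 0.5) by adding the success and failure counts to the two shape parameters: α = 0.5+3 = 3.5, β = 0.5+23 = 23.5.

Posterior: Beta(3.5, 23.5)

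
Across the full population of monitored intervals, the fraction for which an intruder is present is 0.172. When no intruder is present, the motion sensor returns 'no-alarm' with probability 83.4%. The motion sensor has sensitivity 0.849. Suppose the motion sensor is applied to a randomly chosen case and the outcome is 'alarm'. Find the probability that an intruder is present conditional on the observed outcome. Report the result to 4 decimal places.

P(H | E) ≈ 0.5151

Write H for 'an intruder is present'. Prior odds H:¬H = 0.172/0.828 = 0.20773. For the 'alarm' outcome, the likelihood ratio is 0.849/0.166 = 5.1145.
Posterior odds = 0.20773 × 5.1145 = 1.0624, so P(H|E) = 1.0624/(1+1.0624) = 0.5151.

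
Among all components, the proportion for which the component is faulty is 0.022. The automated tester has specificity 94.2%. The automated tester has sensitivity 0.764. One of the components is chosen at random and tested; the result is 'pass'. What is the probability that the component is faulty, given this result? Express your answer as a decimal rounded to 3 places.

Let H be the event that the component is faulty. P(H) = 0.022, so P(¬H) = 0.978. With E the 'pass' result, P(E|H) = 0.236 and P(E|¬H) = 0.942.
P(E) = 0.236·0.022 + 0.942·0.978 = 0.0051920 + 0.92128 = 0.92647.
By Bayes' theorem, P(H|E) = 0.0051920 / 0.92647 = 0.006.

P(H | E) ≈ 0.006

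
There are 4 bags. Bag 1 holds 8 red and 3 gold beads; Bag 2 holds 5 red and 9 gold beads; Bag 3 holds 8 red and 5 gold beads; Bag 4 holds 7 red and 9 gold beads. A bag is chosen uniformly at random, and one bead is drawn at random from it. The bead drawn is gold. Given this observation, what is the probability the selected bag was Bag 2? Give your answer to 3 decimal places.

Tabulate prior·likelihood by source: [1] prior 0.25, lik 0.2727, product 0.06818; [2] prior 0.25, lik 0.6429, product 0.1607; [3] prior 0.25, lik 0.3846, product 0.09615; [4] prior 0.25, lik 0.5625, product 0.1406.
Normalizing constant = 0.46567; the posterior for Bag 2 is its product over the sum, 0.1607/0.46567 = 0.345.

Posterior probability ≈ 0.345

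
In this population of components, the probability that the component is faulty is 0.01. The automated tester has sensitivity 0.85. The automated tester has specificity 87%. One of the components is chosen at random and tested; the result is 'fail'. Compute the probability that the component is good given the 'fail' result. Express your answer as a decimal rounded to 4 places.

P(¬H | E) ≈ 0.9380

Write H for 'the component is faulty'. Prior odds H:¬H = 0.01/0.99 = 0.010101. For the 'fail' outcome, the likelihood ratio is 0.85/0.13 = 6.5385.
Posterior odds = 0.010101 × 6.5385 = 0.066045, so P(H|E) = 0.066045/(1+0.066045) = 0.0620. Then P(¬H|E) = 1 − 0.0620 = 0.9380.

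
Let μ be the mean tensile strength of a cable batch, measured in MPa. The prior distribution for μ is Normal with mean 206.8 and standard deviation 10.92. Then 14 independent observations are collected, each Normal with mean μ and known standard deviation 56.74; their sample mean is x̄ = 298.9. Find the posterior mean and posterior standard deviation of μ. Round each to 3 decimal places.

Posterior mean ≈ 238.250; posterior SD ≈ 8.862

With known σ, the Normal prior is conjugate. Weight on the data is w = (n/σ²)/(n/σ² + 1/τ₀²) = 0.00434860/(0.00434860+0.00838600) = 0.34148.
Posterior mean = w·x̄ + (1−w)·μ₀ = 0.34148·298.9 + 0.65852·206.8 = 238.250. Posterior variance = 1/(0.00434860+0.00838600) = 78.5262, so SD = 8.862.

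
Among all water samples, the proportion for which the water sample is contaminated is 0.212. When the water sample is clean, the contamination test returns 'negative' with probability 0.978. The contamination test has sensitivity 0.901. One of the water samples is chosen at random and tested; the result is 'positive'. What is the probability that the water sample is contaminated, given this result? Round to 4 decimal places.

P(H | E) ≈ 0.9168

Let H be the event that the water sample is contaminated. P(H) = 0.212, so P(¬H) = 0.788. With E the 'positive' result, P(E|H) = 0.901 and P(E|¬H) = 0.022.
P(E) = 0.901·0.212 + 0.022·0.788 = 0.19101 + 0.017336 = 0.20835.
By Bayes' theorem, P(H|E) = 0.19101 / 0.20835 = 0.9168.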